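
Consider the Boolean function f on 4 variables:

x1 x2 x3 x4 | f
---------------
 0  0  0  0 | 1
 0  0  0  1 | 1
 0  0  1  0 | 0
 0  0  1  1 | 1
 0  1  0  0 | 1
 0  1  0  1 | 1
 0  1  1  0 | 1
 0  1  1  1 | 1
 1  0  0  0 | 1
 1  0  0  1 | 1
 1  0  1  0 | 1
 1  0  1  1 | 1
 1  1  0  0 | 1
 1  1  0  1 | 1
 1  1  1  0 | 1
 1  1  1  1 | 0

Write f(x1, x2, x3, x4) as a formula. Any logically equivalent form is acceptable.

The 0-rows are (0,0,1,0), (1,1,1,1). Take each as a conjunction (¬x1·¬x2·x3·¬x4, x1·x2·x3·x4), form their disjunction, and complement — that gives a formula that is 1 everywhere f is.

f(x1, x2, x3, x4) = ~((((~x1 & ~x2) & x3) & ~x4) | (((x1 & x2) & x3) & x4))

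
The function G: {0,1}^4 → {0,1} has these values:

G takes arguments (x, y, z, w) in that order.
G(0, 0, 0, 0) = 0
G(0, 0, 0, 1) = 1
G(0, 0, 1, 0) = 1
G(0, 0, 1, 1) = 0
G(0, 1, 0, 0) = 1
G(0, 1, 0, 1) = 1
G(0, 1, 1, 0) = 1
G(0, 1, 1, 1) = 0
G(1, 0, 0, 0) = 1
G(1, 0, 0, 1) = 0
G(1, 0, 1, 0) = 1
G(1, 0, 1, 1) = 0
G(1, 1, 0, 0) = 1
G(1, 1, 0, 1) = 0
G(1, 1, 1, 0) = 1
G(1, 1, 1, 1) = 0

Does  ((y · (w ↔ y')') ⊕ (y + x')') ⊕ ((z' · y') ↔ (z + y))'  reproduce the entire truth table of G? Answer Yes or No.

No

Test each input against both G and the formula:
  x=0, y=0, z=0, w=0: formula gives 1, but G = 0 ✗
A single disagreement suffices: at (0,0,0,0) they differ, so the formula does not compute G.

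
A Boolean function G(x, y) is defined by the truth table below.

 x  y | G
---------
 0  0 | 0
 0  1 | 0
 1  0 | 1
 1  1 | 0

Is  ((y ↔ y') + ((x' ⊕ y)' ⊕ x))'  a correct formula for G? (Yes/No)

No

Check the formula against G row by row:
  x=0, y=0: formula gives 1, but G = 0 ✗
Row (0,0) is a counterexample, so the formula is not equivalent to G.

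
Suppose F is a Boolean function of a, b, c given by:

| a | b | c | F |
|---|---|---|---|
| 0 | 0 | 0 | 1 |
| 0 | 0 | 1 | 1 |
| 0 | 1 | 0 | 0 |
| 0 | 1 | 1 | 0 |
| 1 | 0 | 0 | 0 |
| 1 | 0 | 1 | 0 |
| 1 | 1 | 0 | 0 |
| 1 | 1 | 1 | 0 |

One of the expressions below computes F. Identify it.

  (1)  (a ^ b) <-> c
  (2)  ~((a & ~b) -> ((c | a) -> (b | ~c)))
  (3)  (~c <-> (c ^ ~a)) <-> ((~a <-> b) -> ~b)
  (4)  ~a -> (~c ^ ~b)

3

(1) disagrees with F on (0,0,1) (formula → 0, table → 1); rule it out.
(2) disagrees with F on (0,0,0) (formula → 0, table → 1); rule it out.
(4) disagrees with F on (0,0,0) (formula → 0, table → 1); rule it out.
(3) is the remaining candidate, and it agrees with F on all 8 inputs.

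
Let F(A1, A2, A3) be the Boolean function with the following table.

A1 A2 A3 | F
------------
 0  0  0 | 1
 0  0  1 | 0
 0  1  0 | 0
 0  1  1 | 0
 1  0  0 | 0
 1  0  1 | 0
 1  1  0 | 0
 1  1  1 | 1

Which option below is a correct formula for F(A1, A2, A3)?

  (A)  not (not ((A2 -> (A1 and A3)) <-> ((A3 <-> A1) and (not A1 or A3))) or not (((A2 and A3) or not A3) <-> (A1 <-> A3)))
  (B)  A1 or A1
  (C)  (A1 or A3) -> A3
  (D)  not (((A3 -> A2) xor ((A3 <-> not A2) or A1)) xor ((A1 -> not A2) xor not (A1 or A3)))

(B) disagrees with F on (0,0,0) (formula → 0, table → 1); rule it out.
(C) disagrees with F on (0,0,1) (formula → 1, table → 0); rule it out.
(D) disagrees with F on (0,0,0) (formula → 0, table → 1); rule it out.
(A) is the remaining candidate, and it agrees with F on all 8 inputs.

A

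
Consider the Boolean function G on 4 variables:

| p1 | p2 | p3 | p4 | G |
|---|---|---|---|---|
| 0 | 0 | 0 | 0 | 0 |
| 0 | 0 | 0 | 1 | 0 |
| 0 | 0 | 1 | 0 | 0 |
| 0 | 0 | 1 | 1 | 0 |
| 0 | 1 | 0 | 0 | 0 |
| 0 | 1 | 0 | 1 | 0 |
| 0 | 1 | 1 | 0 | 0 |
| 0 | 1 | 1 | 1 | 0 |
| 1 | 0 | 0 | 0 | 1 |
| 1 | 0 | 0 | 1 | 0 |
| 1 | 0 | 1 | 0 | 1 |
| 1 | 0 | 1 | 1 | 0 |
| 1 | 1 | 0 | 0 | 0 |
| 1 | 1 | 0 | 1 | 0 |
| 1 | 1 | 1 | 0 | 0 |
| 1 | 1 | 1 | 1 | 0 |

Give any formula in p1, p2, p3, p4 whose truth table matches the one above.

G=1 on 2 inputs: (1,0,0,0), (1,0,1,0). Reading each as a conjunction of literals (p1·¬p2·¬p3·¬p4, p1·¬p2·p3·¬p4) and taking the OR gives the canonical DNF.

G(p1, p2, p3, p4) = (((p1 & ~p2) & ~p3) & ~p4) | (((p1 & ~p2) & p3) & ~p4)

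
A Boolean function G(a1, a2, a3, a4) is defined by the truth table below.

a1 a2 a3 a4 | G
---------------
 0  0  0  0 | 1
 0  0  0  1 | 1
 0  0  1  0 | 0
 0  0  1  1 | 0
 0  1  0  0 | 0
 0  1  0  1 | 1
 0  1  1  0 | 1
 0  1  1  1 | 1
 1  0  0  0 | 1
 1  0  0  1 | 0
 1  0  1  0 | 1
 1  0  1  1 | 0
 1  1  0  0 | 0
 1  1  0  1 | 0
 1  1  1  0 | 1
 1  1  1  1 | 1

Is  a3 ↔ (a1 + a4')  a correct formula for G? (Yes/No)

Check the formula against G row by row:
  a1=0, a2=0, a3=0, a4=0: formula gives 0, but G = 1 ✗
Row (0,0,0,0) is a counterexample, so the formula is not equivalent to G.

No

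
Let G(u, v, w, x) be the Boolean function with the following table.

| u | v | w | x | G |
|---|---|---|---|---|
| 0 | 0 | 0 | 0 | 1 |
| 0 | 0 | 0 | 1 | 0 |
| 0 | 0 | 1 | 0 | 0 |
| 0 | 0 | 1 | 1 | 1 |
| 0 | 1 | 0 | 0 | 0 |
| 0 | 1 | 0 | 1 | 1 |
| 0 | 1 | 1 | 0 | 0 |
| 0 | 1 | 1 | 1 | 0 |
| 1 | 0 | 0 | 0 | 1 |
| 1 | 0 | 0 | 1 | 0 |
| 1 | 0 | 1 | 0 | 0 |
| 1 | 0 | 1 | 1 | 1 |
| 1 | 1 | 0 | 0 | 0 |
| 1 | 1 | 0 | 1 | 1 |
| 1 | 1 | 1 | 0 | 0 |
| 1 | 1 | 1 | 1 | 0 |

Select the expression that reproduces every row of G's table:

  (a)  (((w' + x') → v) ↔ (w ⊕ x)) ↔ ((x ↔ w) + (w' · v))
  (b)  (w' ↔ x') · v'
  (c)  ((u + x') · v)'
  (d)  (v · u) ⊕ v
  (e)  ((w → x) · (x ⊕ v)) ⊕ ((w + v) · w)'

e

(a): at (0,0,0,1) it gives 1, but G = 0 — eliminated.
(b): at (0,1,0,1) it gives 0, but G = 1 — eliminated.
(c): at (0,0,0,1) it gives 1, but G = 0 — eliminated.
(d): at (0,0,0,0) it gives 0, but G = 1 — eliminated.
(e) is the remaining candidate, and it agrees with G on all 16 inputs.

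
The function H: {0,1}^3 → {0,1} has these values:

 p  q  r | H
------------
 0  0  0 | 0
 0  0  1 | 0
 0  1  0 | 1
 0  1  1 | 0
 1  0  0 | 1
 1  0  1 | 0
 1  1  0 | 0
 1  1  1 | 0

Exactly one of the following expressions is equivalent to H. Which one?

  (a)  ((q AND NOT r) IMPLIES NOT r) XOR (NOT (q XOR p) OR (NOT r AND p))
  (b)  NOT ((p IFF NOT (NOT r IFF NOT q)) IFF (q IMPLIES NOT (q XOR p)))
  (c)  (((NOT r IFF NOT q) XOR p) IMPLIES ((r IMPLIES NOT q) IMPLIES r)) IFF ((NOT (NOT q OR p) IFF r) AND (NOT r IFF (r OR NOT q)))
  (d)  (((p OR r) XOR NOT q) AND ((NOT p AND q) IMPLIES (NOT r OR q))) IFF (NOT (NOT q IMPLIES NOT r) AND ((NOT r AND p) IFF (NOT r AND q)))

d

(a) fails at (0,1,1): the formula yields 1, H is 0.
(b) fails at (0,0,1): the formula yields 1, H is 0.
(c) fails at (0,1,0): the formula yields 0, H is 1.
(d) is the remaining candidate, and it agrees with H on all 8 inputs.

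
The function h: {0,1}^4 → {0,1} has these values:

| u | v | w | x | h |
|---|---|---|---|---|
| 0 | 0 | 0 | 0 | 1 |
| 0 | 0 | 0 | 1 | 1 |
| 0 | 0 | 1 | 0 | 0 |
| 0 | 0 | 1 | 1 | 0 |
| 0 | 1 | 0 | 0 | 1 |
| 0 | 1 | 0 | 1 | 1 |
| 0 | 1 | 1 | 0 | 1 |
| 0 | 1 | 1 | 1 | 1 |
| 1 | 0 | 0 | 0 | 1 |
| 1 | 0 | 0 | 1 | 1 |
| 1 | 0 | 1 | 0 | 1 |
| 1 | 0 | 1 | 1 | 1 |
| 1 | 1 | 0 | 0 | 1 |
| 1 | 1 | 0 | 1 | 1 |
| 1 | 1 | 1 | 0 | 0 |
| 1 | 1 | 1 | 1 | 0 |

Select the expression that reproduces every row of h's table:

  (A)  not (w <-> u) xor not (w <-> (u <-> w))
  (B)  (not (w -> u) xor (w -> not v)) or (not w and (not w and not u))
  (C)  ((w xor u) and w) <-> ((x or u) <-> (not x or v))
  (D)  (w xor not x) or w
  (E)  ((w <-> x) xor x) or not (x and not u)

(A) fails at (0,1,1,0): the formula yields 0, h is 1.
(C) fails at (0,1,0,1): the formula yields 0, h is 1.
(D) fails at (0,0,0,1): the formula yields 0, h is 1.
(E) fails at (0,0,1,0): the formula yields 1, h is 0.
That leaves (B). Evaluating it on every row reproduces the table of h exactly.

B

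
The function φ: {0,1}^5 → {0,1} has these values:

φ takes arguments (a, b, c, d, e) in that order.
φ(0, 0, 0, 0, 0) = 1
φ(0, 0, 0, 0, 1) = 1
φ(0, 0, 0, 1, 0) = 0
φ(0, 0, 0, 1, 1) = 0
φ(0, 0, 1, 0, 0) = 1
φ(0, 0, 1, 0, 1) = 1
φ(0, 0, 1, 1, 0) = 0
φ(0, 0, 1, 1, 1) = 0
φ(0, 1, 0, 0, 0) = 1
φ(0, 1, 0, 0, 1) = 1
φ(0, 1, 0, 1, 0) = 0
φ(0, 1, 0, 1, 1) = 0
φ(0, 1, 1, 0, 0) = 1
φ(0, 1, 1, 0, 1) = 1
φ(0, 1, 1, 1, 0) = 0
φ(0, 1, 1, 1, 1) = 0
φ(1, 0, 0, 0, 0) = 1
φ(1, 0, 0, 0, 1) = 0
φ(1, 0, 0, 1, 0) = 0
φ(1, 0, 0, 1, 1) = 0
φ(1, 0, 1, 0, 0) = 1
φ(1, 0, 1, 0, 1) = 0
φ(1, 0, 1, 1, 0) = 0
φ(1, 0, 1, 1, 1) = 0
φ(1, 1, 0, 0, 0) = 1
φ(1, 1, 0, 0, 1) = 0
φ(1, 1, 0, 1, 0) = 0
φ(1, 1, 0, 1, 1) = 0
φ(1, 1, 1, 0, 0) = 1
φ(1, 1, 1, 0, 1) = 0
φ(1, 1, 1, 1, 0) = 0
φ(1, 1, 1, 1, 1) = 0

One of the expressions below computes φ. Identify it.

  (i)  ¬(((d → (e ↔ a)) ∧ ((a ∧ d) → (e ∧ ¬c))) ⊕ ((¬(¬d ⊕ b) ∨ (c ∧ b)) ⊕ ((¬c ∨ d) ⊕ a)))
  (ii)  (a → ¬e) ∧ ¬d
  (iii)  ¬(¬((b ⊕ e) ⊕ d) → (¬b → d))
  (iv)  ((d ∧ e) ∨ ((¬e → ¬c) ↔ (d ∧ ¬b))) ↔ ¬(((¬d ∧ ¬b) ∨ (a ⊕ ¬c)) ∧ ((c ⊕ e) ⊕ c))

ii

(i) fails at (0,0,0,1,1): the formula yields 1, φ is 0.
(iii) fails at (0,0,0,0,1): the formula yields 0, φ is 1.
(iv) fails at (0,0,0,0,0): the formula yields 0, φ is 1.
Only (ii) survives; checking it on all 32 rows confirms it matches φ.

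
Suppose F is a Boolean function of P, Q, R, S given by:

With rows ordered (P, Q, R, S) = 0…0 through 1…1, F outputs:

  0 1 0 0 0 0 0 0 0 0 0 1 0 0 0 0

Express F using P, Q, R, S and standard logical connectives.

F=1 on 2 inputs: (0,0,0,1), (1,0,1,1). Reading each as a conjunction of literals (¬P·¬Q·¬R·S, P·¬Q·R·S) and taking the OR gives the canonical DNF.

F(P, Q, R, S) = (((P' · Q') · R') · S) + (((P · Q') · R) · S)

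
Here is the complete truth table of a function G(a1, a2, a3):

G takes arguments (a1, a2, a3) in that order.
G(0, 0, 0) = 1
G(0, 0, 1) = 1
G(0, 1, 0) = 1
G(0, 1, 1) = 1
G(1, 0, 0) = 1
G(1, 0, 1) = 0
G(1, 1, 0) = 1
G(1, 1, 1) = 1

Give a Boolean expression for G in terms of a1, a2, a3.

G(a1, a2, a3) = NOT ((a1 AND NOT a2) AND a3)

Only row (1,0,1) gives 0. So G is 1 everywhere except there — the complement of the minterm a1·¬a2·a3.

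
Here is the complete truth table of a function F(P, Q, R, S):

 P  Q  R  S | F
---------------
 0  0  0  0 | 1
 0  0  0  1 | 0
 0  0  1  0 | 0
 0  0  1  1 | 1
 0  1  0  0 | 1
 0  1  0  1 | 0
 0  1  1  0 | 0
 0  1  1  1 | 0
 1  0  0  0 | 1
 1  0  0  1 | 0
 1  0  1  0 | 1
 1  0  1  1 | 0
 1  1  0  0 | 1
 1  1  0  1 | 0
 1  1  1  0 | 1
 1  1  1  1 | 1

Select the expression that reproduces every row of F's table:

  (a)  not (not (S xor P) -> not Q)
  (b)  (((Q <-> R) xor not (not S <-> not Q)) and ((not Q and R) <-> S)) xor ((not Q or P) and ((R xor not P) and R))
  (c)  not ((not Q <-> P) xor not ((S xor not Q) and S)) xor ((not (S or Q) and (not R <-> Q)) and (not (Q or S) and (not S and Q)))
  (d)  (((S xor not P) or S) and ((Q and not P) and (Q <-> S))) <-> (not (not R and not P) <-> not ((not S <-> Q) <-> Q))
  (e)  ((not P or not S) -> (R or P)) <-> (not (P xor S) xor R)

b

(a) fails at (0,0,0,0): the formula yields 0, F is 1.
(c) fails at (0,0,0,0): the formula yields 0, F is 1.
(d) fails at (0,0,0,0): the formula yields 0, F is 1.
(e) fails at (0,0,0,0): the formula yields 0, F is 1.
(b) is the remaining candidate, and it agrees with F on all 16 inputs.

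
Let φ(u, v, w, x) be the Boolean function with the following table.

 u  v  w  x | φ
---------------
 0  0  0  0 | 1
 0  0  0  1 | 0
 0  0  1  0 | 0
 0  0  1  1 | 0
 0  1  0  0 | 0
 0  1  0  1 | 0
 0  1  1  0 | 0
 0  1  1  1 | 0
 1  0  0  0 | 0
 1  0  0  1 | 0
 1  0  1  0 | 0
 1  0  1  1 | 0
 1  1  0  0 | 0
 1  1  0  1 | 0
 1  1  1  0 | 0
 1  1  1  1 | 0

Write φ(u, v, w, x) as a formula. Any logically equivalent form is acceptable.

The output is 1 only when every input is 0 — NOR of all inputs.

φ(u, v, w, x) = NOT (((u OR v) OR w) OR x)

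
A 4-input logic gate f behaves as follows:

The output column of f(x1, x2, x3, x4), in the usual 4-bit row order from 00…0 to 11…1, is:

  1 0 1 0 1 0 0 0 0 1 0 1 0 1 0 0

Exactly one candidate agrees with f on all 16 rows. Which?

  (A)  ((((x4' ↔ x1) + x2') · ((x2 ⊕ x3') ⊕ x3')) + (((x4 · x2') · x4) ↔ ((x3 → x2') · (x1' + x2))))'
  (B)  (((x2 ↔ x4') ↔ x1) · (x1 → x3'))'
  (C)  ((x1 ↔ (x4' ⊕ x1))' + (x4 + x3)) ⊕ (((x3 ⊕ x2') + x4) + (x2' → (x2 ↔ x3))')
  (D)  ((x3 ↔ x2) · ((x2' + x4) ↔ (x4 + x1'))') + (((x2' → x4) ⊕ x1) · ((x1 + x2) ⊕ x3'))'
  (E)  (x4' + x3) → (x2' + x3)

(B): at (0,0,0,0) it gives 0, but f = 1 — eliminated.
(C): at (0,0,0,0) it gives 0, but f = 1 — eliminated.
(D): at (0,0,1,1) it gives 1, but f = 0 — eliminated.
(E): at (0,0,0,1) it gives 1, but f = 0 — eliminated.
(A) is the remaining candidate, and it agrees with f on all 16 inputs.

A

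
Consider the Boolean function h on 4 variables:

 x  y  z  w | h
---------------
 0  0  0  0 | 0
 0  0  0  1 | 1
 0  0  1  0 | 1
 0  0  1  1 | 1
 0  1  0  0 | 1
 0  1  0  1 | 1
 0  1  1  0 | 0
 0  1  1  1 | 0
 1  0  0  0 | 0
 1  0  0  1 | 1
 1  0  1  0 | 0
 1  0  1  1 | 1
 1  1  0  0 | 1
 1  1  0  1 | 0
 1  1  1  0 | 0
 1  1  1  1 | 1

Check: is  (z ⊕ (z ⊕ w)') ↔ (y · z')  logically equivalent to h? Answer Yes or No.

Evaluate (z ⊕ (z ⊕ w)') ↔ (y · z') on each row and compare to h:
  x=0, y=0, z=0, w=0: formula gives 0, h = 0 ✓
  x=0, y=0, z=0, w=1: formula gives 1, h = 1 ✓
  x=0, y=0, z=1, w=0: formula gives 0, but h = 1 ✗
Since they disagree at (0,0,1,0), the expression is not a correct formula for h.

No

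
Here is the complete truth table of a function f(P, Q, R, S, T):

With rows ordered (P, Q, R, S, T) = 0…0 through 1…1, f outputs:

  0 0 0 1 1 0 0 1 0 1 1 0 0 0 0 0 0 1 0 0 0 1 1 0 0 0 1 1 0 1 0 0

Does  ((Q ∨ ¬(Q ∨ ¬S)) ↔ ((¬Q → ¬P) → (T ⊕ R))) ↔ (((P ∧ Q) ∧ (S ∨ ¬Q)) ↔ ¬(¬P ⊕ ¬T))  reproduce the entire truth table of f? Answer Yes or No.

Evaluate ((Q ∨ ¬(Q ∨ ¬S)) ↔ ((¬Q → ¬P) → (T ⊕ R))) ↔ (((P ∧ Q) ∧ (S ∨ ¬Q)) ↔ ¬(¬P ⊕ ¬T)) on each row and compare to f:
  P=0, Q=0, R=0, S=0, T=0: formula gives 0, f = 0 ✓
  P=0, Q=0, R=0, S=0, T=1: formula gives 0, f = 0 ✓
  P=0, Q=0, R=0, S=1, T=0: formula gives 1, but f = 0 ✗
Row (0,0,0,1,0) is a counterexample, so the formula is not equivalent to f.

No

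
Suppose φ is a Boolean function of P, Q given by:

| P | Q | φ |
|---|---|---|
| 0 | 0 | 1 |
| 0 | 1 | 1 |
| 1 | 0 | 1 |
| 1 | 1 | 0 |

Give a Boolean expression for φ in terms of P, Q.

The output is 0 only when every input is 1 — NAND of all inputs.

φ(P, Q) = NOT (P AND Q)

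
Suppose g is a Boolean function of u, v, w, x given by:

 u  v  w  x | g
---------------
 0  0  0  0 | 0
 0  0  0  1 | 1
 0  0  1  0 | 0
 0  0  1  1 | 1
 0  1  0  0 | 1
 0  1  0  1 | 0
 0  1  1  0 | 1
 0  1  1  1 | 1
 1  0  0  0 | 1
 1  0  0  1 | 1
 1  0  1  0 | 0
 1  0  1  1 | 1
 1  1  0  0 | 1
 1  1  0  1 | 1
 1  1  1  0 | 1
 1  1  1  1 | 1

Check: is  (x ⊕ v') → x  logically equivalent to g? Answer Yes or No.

Check the formula against g row by row:
  u=0, v=0, w=0, x=0: formula gives 0, g = 0 ✓
  u=0, v=0, w=0, x=1: formula gives 1, g = 1 ✓
  u=0, v=0, w=1, x=0: formula gives 0, g = 0 ✓
  u=0, v=0, w=1, x=1: formula gives 1, g = 1 ✓
  …
  u=0, v=1, w=0, x=1: formula gives 1, but g = 0 ✗
Row (0,1,0,1) is a counterexample, so the formula is not equivalent to g.

No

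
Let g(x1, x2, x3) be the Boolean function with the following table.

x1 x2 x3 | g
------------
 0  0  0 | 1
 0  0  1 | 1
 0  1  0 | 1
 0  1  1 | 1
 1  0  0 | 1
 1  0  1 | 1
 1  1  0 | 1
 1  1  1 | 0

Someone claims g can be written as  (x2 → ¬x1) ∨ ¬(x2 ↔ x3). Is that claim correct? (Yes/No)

Yes

Check the formula against g row by row:
  x1=0, x2=0, x3=0: formula gives 1, g = 1 ✓
  x1=0, x2=0, x3=1: formula gives 1, g = 1 ✓
  x1=0, x2=1, x3=0: formula gives 1, g = 1 ✓
  x1=0, x2=1, x3=1: formula gives 1, g = 1 ✓
  x1=1, x2=0, x3=0: formula gives 1, g = 1 ✓
  … (the remaining 3 rows also agree.)
Every row agrees, so the formula is equivalent.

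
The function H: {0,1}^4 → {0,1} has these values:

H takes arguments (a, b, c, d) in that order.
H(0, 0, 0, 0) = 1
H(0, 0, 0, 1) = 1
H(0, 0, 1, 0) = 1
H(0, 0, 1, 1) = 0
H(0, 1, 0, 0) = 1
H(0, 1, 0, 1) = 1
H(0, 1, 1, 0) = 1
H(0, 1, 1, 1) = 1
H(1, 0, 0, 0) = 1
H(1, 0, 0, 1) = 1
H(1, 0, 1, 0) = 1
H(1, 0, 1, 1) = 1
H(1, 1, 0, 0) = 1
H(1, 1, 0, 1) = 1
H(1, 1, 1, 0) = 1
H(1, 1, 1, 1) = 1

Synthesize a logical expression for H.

H(a, b, c, d) = (((a' · b') · c) · d)'

Only row (0,0,1,1) gives 0. So H is 1 everywhere except there — the complement of the minterm ¬a·¬b·c·d.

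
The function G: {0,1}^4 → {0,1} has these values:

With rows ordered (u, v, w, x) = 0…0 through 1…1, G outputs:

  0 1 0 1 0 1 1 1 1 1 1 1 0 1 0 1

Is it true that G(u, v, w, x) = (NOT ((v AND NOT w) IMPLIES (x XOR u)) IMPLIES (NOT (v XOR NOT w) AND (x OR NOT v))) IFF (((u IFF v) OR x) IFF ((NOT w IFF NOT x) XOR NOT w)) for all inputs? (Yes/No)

Evaluate (NOT ((v AND NOT w) IMPLIES (x XOR u)) IMPLIES (NOT (v XOR NOT w) AND (x OR NOT v))) IFF (((u IFF v) OR x) IFF ((NOT w IFF NOT x) XOR NOT w)) on each row and compare to G:
  u=0, v=0, w=0, x=0: formula gives 0, G = 0 ✓
  u=0, v=0, w=0, x=1: formula gives 1, G = 1 ✓
  u=0, v=0, w=1, x=0: formula gives 0, G = 0 ✓
  u=0, v=0, w=1, x=1: formula gives 1, G = 1 ✓
  …and likewise for the remaining 12 rows.
No disagreement on any input; they are logically equivalent.

Yes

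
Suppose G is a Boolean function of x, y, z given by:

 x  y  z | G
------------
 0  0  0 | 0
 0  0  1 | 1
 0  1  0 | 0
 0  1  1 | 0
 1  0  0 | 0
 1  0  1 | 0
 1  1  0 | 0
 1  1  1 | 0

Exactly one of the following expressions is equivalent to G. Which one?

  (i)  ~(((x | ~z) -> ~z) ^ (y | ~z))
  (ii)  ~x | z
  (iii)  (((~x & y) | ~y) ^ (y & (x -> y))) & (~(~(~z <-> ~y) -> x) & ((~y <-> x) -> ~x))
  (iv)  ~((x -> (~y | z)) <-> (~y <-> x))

iii

(i) disagrees with G on (0,0,0) (formula → 1, table → 0); rule it out.
(ii) disagrees with G on (0,0,0) (formula → 1, table → 0); rule it out.
(iv) disagrees with G on (0,0,0) (formula → 1, table → 0); rule it out.
Only (iii) survives; checking it on all 8 rows confirms it matches G.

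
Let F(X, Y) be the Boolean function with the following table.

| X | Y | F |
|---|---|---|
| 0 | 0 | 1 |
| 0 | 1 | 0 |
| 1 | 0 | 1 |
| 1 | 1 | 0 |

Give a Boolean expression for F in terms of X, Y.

The output is the negation of Y.

F(X, Y) = Y'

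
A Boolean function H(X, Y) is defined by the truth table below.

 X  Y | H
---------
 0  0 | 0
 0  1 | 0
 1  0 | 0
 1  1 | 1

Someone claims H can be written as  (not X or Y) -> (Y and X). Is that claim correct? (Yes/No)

No

Test each input against both H and the formula:
  X=0, Y=0: formula gives 0, H = 0 ✓
  X=0, Y=1: formula gives 0, H = 0 ✓
  X=1, Y=0: formula gives 1, but H = 0 ✗
Since they disagree at (1,0), the expression is not a correct formula for H.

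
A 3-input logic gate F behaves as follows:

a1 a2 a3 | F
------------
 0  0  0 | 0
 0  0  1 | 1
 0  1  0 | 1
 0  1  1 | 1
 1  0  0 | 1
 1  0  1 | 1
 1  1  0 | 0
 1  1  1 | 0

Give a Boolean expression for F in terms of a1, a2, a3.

There are just 3 zero rows: (0,0,0), (1,1,0), (1,1,1). Their minterms are ¬a1·¬a2·¬a3, a1·a2·¬a3, a1·a2·a3; the OR of those covers precisely the 0-outputs, and negating it yields F.

F(a1, a2, a3) = not ((((not a1 and not a2) and not a3) or ((a1 and a2) and not a3)) or ((a1 and a2) and a3))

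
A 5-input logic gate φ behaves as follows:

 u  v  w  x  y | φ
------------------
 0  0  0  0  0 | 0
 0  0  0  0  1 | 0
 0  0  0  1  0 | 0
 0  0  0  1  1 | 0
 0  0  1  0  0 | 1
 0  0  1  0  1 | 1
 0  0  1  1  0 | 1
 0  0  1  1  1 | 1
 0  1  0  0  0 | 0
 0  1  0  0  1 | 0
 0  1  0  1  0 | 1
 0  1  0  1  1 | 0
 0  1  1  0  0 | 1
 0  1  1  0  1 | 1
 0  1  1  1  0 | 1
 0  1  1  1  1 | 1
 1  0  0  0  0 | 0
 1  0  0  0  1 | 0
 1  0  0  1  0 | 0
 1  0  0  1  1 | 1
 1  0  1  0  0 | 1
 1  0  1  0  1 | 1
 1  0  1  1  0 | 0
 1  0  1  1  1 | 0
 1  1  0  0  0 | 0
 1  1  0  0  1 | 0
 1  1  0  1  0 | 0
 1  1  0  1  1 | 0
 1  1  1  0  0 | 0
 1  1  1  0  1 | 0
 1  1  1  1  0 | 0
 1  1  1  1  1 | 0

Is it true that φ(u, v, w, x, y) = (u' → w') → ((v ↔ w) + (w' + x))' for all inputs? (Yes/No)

No

Evaluate (u' → w') → ((v ↔ w) + (w' + x))' on each row and compare to φ:
  u=0, v=0, w=0, x=0, y=0: formula gives 0, φ = 0 ✓
  u=0, v=0, w=0, x=0, y=1: formula gives 0, φ = 0 ✓
  u=0, v=0, w=0, x=1, y=0: formula gives 0, φ = 0 ✓
  u=0, v=0, w=0, x=1, y=1: formula gives 0, φ = 0 ✓
  …
  u=0, v=1, w=0, x=1, y=0: formula gives 0, but φ = 1 ✗
Row (0,1,0,1,0) is a counterexample, so the formula is not equivalent to φ.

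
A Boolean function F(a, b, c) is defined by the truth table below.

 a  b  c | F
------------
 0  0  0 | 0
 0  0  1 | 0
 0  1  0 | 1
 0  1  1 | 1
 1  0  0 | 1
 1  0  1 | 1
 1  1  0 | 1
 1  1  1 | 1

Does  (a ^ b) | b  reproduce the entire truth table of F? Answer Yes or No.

Yes

Evaluate (a ^ b) | b on each row and compare to F:
  a=0, b=0, c=0: formula gives 0, F = 0 ✓
  a=0, b=0, c=1: formula gives 0, F = 0 ✓
  a=0, b=1, c=0: formula gives 1, F = 1 ✓
  a=0, b=1, c=1: formula gives 1, F = 1 ✓
  a=1, b=0, c=0: formula gives 1, F = 1 ✓
  … (the remaining 3 rows also agree.)
All 8 rows match — the expression computes F exactly.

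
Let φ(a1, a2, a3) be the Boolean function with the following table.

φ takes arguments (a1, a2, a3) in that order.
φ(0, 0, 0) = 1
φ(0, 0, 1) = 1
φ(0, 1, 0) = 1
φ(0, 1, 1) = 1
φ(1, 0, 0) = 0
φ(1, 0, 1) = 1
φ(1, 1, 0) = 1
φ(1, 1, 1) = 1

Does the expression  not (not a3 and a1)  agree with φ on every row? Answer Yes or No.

Evaluate not (not a3 and a1) on each row and compare to φ:
  a1=0, a2=0, a3=0: formula gives 1, φ = 1 ✓
  a1=0, a2=0, a3=1: formula gives 1, φ = 1 ✓
  a1=0, a2=1, a3=0: formula gives 1, φ = 1 ✓
  a1=0, a2=1, a3=1: formula gives 1, φ = 1 ✓
  a1=1, a2=0, a3=0: formula gives 0, φ = 0 ✓
  …
  a1=1, a2=1, a3=0: formula gives 0, but φ = 1 ✗
A single disagreement suffices: at (1,1,0) they differ, so the formula does not compute φ.

No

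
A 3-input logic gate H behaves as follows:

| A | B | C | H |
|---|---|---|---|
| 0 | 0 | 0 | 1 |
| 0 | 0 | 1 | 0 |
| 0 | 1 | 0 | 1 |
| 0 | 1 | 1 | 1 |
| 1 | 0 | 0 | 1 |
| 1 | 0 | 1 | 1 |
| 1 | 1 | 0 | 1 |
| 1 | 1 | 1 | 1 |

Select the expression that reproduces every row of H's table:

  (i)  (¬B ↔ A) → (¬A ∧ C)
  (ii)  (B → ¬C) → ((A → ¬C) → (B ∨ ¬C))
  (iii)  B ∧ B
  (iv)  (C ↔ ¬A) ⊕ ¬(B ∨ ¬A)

(i) fails at (0,0,1): the formula yields 1, H is 0.
(iii) fails at (0,0,0): the formula yields 0, H is 1.
(iv) fails at (0,0,0): the formula yields 0, H is 1.
That leaves (ii). Evaluating it on every row reproduces the table of H exactly.

ii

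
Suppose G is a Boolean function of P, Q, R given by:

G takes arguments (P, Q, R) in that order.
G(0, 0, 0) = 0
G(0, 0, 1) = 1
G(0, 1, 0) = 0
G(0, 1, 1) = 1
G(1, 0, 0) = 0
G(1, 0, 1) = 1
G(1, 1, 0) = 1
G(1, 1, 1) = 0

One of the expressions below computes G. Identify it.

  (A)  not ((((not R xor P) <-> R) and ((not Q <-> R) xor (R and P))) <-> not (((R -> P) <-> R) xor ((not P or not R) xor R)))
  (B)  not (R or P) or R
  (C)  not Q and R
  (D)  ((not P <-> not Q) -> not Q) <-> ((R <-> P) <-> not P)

(B): at (0,0,0) it gives 1, but G = 0 — eliminated.
(C): at (0,1,1) it gives 0, but G = 1 — eliminated.
(D): at (0,0,0) it gives 1, but G = 0 — eliminated.
(A) is the remaining candidate, and it agrees with G on all 8 inputs.

A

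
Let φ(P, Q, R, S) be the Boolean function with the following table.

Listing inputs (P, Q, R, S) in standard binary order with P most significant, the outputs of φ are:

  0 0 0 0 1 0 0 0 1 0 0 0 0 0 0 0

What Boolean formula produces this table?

φ(P, Q, R, S) = (((~P & Q) & ~R) & ~S) | (((P & ~Q) & ~R) & ~S)

φ=1 on 2 inputs: (0,1,0,0), (1,0,0,0). Reading each as a conjunction of literals (¬P·Q·¬R·¬S, P·¬Q·¬R·¬S) and taking the OR gives the canonical DNF.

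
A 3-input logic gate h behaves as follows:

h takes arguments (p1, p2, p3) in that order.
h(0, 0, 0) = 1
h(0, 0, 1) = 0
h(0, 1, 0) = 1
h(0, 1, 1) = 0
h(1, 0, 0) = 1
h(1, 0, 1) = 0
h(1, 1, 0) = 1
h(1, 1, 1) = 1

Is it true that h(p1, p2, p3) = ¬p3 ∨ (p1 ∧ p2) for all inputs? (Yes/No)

Yes

Test each input against both h and the formula:
  p1=0, p2=0, p3=0: formula gives 1, h = 1 ✓
  p1=0, p2=0, p3=1: formula gives 0, h = 0 ✓
  p1=0, p2=1, p3=0: formula gives 1, h = 1 ✓
  p1=0, p2=1, p3=1: formula gives 0, h = 0 ✓
  p1=1, p2=0, p3=0: formula gives 1, h = 1 ✓
  … (the remaining 3 rows also agree.)
All 8 rows match — the expression computes h exactly.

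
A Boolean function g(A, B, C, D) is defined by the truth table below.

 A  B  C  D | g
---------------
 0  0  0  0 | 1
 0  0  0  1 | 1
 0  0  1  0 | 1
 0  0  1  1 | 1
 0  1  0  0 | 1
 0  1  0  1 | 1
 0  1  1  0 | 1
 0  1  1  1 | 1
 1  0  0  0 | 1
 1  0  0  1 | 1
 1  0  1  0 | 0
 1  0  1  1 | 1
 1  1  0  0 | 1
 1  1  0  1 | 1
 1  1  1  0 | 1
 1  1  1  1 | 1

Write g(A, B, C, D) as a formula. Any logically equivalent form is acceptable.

g is 0 on exactly one input, (1,0,1,0), whose minterm is A·¬B·C·¬D. So g is the negation of that single conjunction.

g(A, B, C, D) = NOT (((A AND NOT B) AND C) AND NOT D)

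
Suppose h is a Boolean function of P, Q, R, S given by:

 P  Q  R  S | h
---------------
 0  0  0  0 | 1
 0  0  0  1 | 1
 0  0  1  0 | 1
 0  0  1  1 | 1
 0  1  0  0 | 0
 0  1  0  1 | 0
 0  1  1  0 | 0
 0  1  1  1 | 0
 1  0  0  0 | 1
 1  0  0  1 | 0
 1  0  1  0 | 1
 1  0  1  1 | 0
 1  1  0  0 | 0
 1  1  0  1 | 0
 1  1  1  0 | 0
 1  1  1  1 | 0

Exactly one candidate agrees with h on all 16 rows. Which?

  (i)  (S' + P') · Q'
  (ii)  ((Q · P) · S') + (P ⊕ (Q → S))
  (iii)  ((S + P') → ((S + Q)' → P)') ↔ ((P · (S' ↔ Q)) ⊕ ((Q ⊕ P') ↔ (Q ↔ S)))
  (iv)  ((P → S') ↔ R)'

(ii) fails at (0,1,0,1): the formula yields 1, h is 0.
(iii) fails at (0,1,0,1): the formula yields 1, h is 0.
(iv) fails at (0,0,1,0): the formula yields 0, h is 1.
Only (i) survives; checking it on all 16 rows confirms it matches h.

i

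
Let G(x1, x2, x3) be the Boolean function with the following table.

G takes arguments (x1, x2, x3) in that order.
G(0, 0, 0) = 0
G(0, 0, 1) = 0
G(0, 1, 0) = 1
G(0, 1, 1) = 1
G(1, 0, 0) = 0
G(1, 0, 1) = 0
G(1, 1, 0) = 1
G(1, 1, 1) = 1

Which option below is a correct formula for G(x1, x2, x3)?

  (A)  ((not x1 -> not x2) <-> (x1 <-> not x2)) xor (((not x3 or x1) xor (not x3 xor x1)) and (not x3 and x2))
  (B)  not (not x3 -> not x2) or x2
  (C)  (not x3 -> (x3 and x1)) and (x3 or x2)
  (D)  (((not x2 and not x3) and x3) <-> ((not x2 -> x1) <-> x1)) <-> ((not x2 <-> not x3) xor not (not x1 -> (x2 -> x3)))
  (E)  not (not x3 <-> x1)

(A) disagrees with G on (0,1,0) (formula → 0, table → 1); rule it out.
(C) disagrees with G on (0,0,1) (formula → 1, table → 0); rule it out.
(D) disagrees with G on (0,0,1) (formula → 1, table → 0); rule it out.
(E) disagrees with G on (0,0,0) (formula → 1, table → 0); rule it out.
Only (B) survives; checking it on all 8 rows confirms it matches G.

B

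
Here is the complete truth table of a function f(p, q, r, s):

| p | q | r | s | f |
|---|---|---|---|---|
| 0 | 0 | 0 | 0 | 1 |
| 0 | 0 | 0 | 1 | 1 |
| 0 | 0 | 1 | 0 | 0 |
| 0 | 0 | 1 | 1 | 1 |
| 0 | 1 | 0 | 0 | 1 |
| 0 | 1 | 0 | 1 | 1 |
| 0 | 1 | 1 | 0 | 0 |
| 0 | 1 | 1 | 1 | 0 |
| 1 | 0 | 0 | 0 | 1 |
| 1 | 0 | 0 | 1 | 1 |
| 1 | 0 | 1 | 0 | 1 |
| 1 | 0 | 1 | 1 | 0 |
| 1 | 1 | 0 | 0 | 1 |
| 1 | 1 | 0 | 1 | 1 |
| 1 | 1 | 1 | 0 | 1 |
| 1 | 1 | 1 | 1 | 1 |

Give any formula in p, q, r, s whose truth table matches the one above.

f(p, q, r, s) = ((((((p' · q') · r) · s') + (((p' · q) · r) · s')) + (((p' · q) · r) · s)) + (((p · q') · r) · s))'

The 0-rows are (0,0,1,0), (0,1,1,0), (0,1,1,1), (1,0,1,1). Take each as a conjunction (¬p·¬q·r·¬s, ¬p·q·r·¬s, ¬p·q·r·s, p·¬q·r·s), form their disjunction, and complement — that gives a formula that is 1 everywhere f is.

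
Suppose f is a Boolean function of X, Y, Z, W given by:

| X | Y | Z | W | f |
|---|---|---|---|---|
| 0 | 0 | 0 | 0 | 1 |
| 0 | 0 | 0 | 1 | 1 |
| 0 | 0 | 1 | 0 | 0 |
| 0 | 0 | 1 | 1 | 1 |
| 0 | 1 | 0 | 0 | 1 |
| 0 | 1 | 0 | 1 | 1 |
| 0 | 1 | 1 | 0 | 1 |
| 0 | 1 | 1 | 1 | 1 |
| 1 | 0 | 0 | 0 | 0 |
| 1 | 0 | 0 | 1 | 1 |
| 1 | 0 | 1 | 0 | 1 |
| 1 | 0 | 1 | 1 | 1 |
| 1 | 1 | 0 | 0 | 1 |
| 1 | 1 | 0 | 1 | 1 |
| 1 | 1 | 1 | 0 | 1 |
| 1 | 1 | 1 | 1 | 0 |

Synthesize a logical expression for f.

f(X, Y, Z, W) = NOT (((((NOT X AND NOT Y) AND Z) AND NOT W) OR (((X AND NOT Y) AND NOT Z) AND NOT W)) OR (((X AND Y) AND Z) AND W))

There are just 3 zero rows: (0,0,1,0), (1,0,0,0), (1,1,1,1). Their minterms are ¬X·¬Y·Z·¬W, X·¬Y·¬Z·¬W, X·Y·Z·W; the OR of those covers precisely the 0-outputs, and negating it yields f.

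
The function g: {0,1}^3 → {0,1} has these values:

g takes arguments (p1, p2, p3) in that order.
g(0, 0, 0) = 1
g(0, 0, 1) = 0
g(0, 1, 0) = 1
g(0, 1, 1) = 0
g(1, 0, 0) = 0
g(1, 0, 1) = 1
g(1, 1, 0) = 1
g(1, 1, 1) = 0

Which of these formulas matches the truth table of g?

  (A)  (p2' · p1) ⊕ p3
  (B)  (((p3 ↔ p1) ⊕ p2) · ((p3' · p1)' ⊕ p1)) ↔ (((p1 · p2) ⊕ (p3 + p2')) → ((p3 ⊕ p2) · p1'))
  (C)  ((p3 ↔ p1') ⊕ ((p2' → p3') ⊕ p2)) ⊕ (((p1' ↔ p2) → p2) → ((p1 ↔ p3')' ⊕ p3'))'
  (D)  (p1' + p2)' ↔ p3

(A): at (0,0,0) it gives 0, but g = 1 — eliminated.
(B): at (0,0,0) it gives 0, but g = 1 — eliminated.
(C): at (0,0,0) it gives 0, but g = 1 — eliminated.
That leaves (D). Evaluating it on every row reproduces the table of g exactly.

D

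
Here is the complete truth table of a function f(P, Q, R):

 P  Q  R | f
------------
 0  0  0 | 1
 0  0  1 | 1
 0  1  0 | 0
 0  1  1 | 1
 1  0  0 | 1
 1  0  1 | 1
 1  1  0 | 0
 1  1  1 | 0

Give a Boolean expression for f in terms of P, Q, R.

The 0-rows are (0,1,0), (1,1,0), (1,1,1). Take each as a conjunction (¬P·Q·¬R, P·Q·¬R, P·Q·R), form their disjunction, and complement — that gives a formula that is 1 everywhere f is.

f(P, Q, R) = ¬((((¬P ∧ Q) ∧ ¬R) ∨ ((P ∧ Q) ∧ ¬R)) ∨ ((P ∧ Q) ∧ R))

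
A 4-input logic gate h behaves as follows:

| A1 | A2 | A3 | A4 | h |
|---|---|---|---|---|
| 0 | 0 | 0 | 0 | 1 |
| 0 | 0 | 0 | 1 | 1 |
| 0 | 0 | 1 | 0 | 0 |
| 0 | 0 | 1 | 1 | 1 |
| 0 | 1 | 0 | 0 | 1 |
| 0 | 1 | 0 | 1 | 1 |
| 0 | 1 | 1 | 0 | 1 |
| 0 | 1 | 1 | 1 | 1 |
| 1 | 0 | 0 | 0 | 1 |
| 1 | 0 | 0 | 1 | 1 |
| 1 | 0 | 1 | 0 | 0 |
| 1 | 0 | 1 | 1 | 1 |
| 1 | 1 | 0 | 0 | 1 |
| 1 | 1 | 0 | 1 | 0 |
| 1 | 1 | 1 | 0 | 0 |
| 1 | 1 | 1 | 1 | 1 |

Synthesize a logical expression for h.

The 0-rows are (0,0,1,0), (1,0,1,0), (1,1,0,1), (1,1,1,0). Take each as a conjunction (¬A1·¬A2·A3·¬A4, A1·¬A2·A3·¬A4, A1·A2·¬A3·A4, A1·A2·A3·¬A4), form their disjunction, and complement — that gives a formula that is 1 everywhere h is.

h(A1, A2, A3, A4) = ((((((A1' · A2') · A3) · A4') + (((A1 · A2') · A3) · A4')) + (((A1 · A2) · A3') · A4)) + (((A1 · A2) · A3) · A4'))'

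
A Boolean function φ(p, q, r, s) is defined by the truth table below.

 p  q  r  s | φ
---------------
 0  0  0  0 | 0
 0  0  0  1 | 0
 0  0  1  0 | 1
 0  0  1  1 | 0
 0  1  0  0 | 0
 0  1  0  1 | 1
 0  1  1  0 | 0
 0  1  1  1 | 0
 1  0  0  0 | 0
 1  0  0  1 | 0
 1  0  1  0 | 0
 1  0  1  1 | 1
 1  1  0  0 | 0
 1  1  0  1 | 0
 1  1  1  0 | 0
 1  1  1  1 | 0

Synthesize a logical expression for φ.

φ=1 on 3 inputs: (0,0,1,0), (0,1,0,1), (1,0,1,1). Reading each as a conjunction of literals (¬p·¬q·r·¬s, ¬p·q·¬r·s, p·¬q·r·s) and taking the OR gives the canonical DNF.

φ(p, q, r, s) = ((((¬p ∧ ¬q) ∧ r) ∧ ¬s) ∨ (((¬p ∧ q) ∧ ¬r) ∧ s)) ∨ (((p ∧ ¬q) ∧ r) ∧ s)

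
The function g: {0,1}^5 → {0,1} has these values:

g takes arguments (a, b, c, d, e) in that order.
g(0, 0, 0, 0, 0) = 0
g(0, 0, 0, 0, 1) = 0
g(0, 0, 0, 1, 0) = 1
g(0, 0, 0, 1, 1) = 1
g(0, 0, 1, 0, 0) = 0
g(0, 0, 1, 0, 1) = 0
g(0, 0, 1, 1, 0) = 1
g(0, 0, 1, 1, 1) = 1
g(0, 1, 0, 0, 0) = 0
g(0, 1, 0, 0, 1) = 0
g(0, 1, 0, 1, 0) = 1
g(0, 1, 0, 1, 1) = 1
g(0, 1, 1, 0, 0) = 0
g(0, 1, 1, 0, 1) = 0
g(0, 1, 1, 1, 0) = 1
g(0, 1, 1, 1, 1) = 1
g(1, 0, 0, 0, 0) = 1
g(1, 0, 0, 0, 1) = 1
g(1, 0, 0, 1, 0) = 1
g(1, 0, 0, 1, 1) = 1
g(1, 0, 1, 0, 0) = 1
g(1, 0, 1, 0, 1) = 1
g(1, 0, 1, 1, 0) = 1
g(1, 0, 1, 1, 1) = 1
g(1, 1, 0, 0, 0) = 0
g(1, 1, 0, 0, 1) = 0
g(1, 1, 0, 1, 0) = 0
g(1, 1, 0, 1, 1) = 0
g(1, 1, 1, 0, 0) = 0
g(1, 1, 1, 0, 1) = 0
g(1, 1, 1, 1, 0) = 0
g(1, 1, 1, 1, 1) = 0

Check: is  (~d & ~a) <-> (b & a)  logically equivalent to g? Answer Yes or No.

Yes

Evaluate (~d & ~a) <-> (b & a) on each row and compare to g:
  a=0, b=0, c=0, d=0, e=0: formula gives 0, g = 0 ✓
  a=0, b=0, c=0, d=0, e=1: formula gives 0, g = 0 ✓
  a=0, b=0, c=0, d=1, e=0: formula gives 1, g = 1 ✓
  a=0, b=0, c=0, d=1, e=1: formula gives 1, g = 1 ✓
  … (the remaining 28 rows also agree.)
Every row agrees, so the formula is equivalent.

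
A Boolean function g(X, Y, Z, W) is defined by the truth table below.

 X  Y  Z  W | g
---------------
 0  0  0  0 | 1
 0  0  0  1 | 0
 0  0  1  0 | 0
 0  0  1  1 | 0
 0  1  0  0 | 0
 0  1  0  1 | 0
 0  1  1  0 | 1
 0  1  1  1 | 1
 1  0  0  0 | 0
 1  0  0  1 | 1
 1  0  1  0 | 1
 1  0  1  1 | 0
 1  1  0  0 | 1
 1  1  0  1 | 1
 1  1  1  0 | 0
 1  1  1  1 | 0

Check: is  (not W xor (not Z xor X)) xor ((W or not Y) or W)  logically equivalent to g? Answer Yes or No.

Test each input against both g and the formula:
  X=0, Y=0, Z=0, W=0: formula gives 1, g = 1 ✓
  X=0, Y=0, Z=0, W=1: formula gives 0, g = 0 ✓
  X=0, Y=0, Z=1, W=0: formula gives 0, g = 0 ✓
  X=0, Y=0, Z=1, W=1: formula gives 1, but g = 0 ✗
Row (0,0,1,1) is a counterexample, so the formula is not equivalent to g.

No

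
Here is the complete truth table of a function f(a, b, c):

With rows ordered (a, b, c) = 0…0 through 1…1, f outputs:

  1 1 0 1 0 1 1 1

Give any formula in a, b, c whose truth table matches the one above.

The 0-rows are (0,1,0), (1,0,0). Take each as a conjunction (¬a·b·¬c, a·¬b·¬c), form their disjunction, and complement — that gives a formula that is 1 everywhere f is.

f(a, b, c) = ~(((~a & b) & ~c) | ((a & ~b) & ~c))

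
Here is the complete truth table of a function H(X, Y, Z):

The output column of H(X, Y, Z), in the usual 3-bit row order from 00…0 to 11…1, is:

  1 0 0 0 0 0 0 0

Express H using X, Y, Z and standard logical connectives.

The output is 1 only when every input is 0 — NOR of all inputs.

H(X, Y, Z) = NOT ((X OR Y) OR Z)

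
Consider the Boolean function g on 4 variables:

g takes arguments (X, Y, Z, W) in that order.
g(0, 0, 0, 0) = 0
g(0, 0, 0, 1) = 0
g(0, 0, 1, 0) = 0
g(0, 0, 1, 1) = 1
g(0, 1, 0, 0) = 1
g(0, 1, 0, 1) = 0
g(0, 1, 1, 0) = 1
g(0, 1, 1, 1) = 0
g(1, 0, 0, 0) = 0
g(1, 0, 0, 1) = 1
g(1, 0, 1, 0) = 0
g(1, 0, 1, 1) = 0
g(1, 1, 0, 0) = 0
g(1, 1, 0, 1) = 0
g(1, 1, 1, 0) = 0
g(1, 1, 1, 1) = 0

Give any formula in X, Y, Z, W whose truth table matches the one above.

g(X, Y, Z, W) = (((((not X and not Y) and Z) and W) or (((not X and Y) and not Z) and not W)) or (((not X and Y) and Z) and not W)) or (((X and not Y) and not Z) and W)

g=1 on 4 inputs: (0,0,1,1), (0,1,0,0), (0,1,1,0), (1,0,0,1). Reading each as a conjunction of literals (¬X·¬Y·Z·W, ¬X·Y·¬Z·¬W, ¬X·Y·Z·¬W, X·¬Y·¬Z·W) and taking the OR gives the canonical DNF.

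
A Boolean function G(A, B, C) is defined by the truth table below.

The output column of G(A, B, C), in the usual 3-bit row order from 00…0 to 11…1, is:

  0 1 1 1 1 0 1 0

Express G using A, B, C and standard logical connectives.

There are just 3 zero rows: (0,0,0), (1,0,1), (1,1,1). Their minterms are ¬A·¬B·¬C, A·¬B·C, A·B·C; the OR of those covers precisely the 0-outputs, and negating it yields G.

G(A, B, C) = ((((A' · B') · C') + ((A · B') · C)) + ((A · B) · C))'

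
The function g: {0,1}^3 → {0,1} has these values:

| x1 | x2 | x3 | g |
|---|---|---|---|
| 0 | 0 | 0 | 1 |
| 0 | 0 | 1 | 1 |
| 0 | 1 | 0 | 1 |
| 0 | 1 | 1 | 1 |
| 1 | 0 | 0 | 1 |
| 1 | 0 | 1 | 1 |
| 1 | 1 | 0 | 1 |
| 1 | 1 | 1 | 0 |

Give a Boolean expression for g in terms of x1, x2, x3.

The output is 0 only when every input is 1 — NAND of all inputs.

g(x1, x2, x3) = NOT ((x1 AND x2) AND x3)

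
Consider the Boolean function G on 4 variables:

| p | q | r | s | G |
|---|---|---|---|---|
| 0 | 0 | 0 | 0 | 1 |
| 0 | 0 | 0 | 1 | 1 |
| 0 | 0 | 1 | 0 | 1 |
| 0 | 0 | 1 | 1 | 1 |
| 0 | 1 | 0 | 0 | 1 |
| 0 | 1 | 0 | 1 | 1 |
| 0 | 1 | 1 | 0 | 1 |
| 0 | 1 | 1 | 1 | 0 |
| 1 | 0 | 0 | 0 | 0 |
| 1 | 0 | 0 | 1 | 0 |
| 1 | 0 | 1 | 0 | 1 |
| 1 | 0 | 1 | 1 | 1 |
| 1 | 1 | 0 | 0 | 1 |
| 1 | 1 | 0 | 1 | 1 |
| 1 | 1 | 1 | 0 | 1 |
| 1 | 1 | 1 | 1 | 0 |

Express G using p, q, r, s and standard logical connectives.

G(p, q, r, s) = ((((((p' · q) · r) · s) + (((p · q') · r') · s')) + (((p · q') · r') · s)) + (((p · q) · r) · s))'

G is 0 on only 4 rows — (0,1,1,1), (1,0,0,0), (1,0,0,1), (1,1,1,1). Writing each as a minterm (¬p·q·r·s, p·¬q·¬r·¬s, p·¬q·¬r·s, p·q·r·s) and OR-ing them characterizes exactly where G=0, so G is the negation of that disjunction.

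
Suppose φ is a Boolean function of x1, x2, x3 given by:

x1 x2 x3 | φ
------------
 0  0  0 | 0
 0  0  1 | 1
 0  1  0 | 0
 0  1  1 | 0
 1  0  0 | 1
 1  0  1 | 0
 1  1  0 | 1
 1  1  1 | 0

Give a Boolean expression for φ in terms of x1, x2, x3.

The 1-rows are (0,0,1), (1,0,0), (1,1,0). Each contributes one minterm — ¬x1·¬x2·x3; x1·¬x2·¬x3; x1·x2·¬x3 — and their disjunction is a sum-of-products form of φ.

φ(x1, x2, x3) = (((x1' · x2') · x3) + ((x1 · x2') · x3')) + ((x1 · x2) · x3')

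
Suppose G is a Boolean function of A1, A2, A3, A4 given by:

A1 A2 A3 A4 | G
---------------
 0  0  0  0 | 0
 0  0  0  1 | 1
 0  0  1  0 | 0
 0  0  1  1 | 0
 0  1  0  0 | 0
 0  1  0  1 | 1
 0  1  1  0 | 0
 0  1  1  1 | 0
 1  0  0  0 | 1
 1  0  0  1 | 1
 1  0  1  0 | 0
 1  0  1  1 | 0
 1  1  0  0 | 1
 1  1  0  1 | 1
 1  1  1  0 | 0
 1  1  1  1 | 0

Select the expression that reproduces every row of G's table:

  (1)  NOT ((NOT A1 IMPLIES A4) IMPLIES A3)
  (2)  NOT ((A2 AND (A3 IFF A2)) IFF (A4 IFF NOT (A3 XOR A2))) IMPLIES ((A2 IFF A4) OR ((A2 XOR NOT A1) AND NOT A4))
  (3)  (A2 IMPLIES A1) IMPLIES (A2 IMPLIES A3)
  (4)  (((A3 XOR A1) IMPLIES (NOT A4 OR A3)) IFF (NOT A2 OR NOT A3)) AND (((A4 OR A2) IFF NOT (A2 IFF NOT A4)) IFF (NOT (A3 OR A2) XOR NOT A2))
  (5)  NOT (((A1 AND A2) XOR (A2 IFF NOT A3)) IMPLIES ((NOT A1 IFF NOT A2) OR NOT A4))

1

(2) fails at (0,0,0,0): the formula yields 1, G is 0.
(3) fails at (0,0,0,0): the formula yields 1, G is 0.
(4) fails at (0,0,0,0): the formula yields 1, G is 0.
(5) fails at (0,0,0,1): the formula yields 0, G is 1.
(1) is the remaining candidate, and it agrees with G on all 16 inputs.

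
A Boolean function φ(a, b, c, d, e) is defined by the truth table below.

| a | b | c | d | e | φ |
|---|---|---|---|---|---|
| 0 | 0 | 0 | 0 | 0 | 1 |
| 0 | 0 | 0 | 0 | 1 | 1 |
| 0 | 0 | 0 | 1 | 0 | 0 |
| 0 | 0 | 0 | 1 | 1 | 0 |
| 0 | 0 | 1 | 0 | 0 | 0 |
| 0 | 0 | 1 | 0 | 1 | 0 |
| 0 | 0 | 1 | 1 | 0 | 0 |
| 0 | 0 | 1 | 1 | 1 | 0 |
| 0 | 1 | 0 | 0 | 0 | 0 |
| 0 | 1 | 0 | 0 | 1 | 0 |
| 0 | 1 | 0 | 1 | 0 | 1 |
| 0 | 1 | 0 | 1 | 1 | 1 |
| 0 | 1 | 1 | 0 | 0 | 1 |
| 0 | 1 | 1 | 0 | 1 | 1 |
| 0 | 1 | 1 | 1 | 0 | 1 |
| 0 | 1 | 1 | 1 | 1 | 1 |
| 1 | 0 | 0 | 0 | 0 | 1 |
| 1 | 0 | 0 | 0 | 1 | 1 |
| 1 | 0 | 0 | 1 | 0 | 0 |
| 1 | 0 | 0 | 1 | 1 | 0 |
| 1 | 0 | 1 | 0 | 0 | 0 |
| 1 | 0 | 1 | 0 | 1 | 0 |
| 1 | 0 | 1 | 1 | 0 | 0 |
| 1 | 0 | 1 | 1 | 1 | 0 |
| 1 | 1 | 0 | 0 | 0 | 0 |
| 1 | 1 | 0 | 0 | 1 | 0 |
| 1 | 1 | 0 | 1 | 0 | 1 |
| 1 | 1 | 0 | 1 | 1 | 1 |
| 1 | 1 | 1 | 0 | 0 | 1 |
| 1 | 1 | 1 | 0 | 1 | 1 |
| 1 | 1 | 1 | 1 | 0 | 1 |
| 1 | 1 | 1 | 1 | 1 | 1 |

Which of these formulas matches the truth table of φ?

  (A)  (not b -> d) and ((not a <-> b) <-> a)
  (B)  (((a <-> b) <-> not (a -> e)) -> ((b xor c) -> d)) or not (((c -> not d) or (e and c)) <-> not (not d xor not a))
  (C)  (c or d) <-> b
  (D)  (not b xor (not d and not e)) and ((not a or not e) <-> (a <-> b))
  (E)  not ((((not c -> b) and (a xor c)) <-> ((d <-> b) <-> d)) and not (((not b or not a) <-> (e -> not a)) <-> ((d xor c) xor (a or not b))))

C

(A) fails at (0,0,0,0,0): the formula yields 0, φ is 1.
(B) fails at (0,0,0,1,0): the formula yields 1, φ is 0.
(D) fails at (0,0,0,0,0): the formula yields 0, φ is 1.
(E) fails at (0,0,1,0,0): the formula yields 1, φ is 0.
That leaves (C). Evaluating it on every row reproduces the table of φ exactly.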